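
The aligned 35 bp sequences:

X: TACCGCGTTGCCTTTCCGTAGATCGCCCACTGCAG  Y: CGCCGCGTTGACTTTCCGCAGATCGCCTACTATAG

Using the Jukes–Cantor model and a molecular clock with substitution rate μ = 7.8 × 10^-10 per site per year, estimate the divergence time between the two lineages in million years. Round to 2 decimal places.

The sequences differ at 7 of 35 sites (1, 2, 11, 19, 28, 32, 33), so p = 7/35 = 0.2.
d = −(3/4) ln(1 − 4p/3) = −0.75 ln(1 − 0.266667) = −0.75 ln(0.733333)
  = −0.75 × (-0.310155) = 0.232616 substitutions/site.
Under a molecular clock d = 2μt, so t = d/(2μ) = 0.232616 / (2 × 7.8 × 10^-10) = 149.11 million years.

149.11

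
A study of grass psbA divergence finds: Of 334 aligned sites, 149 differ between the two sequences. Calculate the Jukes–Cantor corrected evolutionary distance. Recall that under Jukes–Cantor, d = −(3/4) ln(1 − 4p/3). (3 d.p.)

0.678

p = 149/334 ≈ 0.446108.
d = −(3/4) ln(1 − 4p/3) = −0.75 ln(1 − 0.594811) = −0.75 ln(0.405189)
  = −0.75 × (-0.903402) = 0.677552 substitutions/site.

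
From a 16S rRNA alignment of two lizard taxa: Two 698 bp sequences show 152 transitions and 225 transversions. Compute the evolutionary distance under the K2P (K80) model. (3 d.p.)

P = 152/698 ≈ 0.217765 and Q = 225/698 ≈ 0.32235.
Under the Kimura two-parameter model, d = −½ ln(1 − 2P − Q) − ¼ ln(1 − 2Q).
1 − 2P − Q = 0.24212, giving −½ ln(0.24212) = 0.709161.
1 − 2Q = 0.3553, giving −¼ ln(0.3553) = 0.258698.
d = 0.709161 + 0.258698 = 0.967859.

0.968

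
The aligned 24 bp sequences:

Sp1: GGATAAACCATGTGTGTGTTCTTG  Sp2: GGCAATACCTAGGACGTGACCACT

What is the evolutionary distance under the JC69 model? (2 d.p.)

0.96

The sequences differ at 13 of 24 sites, so p = 13/24 ≈ 0.541667.
d = −(3/4) ln(1 − 4p/3) = −0.75 ln(1 − 0.722223) = −0.75 ln(0.277777)
  = −0.75 × (-1.280937) = 0.960703 substitutions/site.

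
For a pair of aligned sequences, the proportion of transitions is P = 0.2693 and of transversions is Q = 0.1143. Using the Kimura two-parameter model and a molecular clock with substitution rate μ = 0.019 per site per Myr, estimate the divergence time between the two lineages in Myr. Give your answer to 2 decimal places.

Under the Kimura two-parameter model, d = −½ ln(1 − 2P − Q) − ¼ ln(1 − 2Q).
1 − 2P − Q = 0.3471, giving −½ ln(0.3471) = 0.529071.
1 − 2Q = 0.7714, giving −¼ ln(0.7714) = 0.064887.
d = 0.529071 + 0.064887 = 0.593958.
Under a molecular clock d = 2μt, so t = d/(2μ) = 0.593958 / (2 × 0.019) = 15.63 Myr.

15.63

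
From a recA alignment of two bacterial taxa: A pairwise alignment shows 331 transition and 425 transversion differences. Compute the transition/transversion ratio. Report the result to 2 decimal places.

R = 331/425 = 0.778823… ≈ 0.78 (to 2 d.p.).

0.78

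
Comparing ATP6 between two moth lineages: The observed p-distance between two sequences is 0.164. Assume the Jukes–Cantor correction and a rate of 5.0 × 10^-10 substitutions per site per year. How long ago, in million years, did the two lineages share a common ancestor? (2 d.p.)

d = −(3/4) ln(1 − 4p/3) = −0.75 ln(1 − 0.218667) = −0.75 ln(0.781333)
  = −0.75 × (-0.246754) = 0.185066 substitutions/site.
Under a molecular clock d = 2μt, so t = d/(2μ) = 0.185066 / (2 × 5.0 × 10^-10) = 185.07 million years.

185.07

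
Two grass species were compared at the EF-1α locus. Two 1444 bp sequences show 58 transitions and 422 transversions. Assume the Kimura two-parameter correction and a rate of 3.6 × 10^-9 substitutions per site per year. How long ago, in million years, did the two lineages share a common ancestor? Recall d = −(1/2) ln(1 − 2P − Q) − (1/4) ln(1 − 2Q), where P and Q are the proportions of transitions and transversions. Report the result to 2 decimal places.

P = 58/1444 ≈ 0.040166 and Q = 422/1444 ≈ 0.292244.
Under the Kimura two-parameter model, d = −½ ln(1 − 2P − Q) − ¼ ln(1 − 2Q).
1 − 2P − Q = 0.627424, giving −½ ln(0.627424) = 0.233066.
1 − 2Q = 0.415512, giving −¼ ln(0.415512) = 0.219561.
d = 0.233066 + 0.219561 = 0.452627.
Under a molecular clock d = 2μt, so t = d/(2μ) = 0.452627 / (2 × 3.6 × 10^-9) = 62.86 million years.

62.86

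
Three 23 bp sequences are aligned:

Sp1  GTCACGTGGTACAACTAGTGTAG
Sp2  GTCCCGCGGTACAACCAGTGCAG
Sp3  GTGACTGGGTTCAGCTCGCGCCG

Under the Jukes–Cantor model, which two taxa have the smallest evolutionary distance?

Sp1–Sp2: 4/23 differ, p = 0.174, d = 0.198.
Sp1–Sp3: 9/23 differ, p = 0.391, d = 0.553.
Sp2–Sp3: 10/23 differ, p = 0.435, d = 0.650.
The smallest distance is between Sp1 and Sp2.

Sp1 and Sp2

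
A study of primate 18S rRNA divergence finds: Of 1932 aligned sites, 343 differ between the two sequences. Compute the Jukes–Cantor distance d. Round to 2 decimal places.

0.20

p = 343/1932 ≈ 0.177536.
d = −(3/4) ln(1 − 4p/3) = −0.75 ln(1 − 0.236715) = −0.75 ln(0.763285)
  = −0.75 × (-0.270124) = 0.202593 substitutions/site.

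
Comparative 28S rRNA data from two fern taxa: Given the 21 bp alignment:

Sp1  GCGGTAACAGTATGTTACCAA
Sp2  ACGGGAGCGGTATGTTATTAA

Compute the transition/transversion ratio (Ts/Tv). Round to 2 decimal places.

Transitions are A↔G and C↔T; transversions are all other mismatches.
Transitions: 5. Transversions: 1.
R = 5/1 = 5.00.

5.00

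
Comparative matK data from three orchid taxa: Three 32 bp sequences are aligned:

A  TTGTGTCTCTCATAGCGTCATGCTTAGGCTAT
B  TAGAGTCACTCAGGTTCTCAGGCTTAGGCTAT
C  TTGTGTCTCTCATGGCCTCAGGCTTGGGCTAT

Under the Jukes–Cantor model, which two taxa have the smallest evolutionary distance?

A and C

A–B: 9/32 differ, p = 0.281, d = 0.353.
A–C: 4/32 differ, p = 0.125, d = 0.137.
B–C: 7/32 differ, p = 0.219, d = 0.259.
The smallest distance is between A and C.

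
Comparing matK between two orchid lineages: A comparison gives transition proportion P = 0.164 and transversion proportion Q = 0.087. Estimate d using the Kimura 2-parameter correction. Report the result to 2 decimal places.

0.32

Under the Kimura two-parameter model, d = −½ ln(1 − 2P − Q) − ¼ ln(1 − 2Q).
1 − 2P − Q = 0.585, giving −½ ln(0.585) = 0.268072.
1 − 2Q = 0.826, giving −¼ ln(0.826) = 0.047790.
d = 0.268072 + 0.047790 = 0.315862.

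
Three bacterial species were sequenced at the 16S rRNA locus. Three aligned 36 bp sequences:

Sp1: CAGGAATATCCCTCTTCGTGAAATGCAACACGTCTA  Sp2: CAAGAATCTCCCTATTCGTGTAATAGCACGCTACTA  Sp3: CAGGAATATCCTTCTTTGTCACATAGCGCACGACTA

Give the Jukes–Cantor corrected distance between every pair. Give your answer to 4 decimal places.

Sp1–Sp2: 10/36 sites differ → p ≈ 0.277778, d = −0.75 ln(1 − 0.370371) = 0.346968 ≈ 0.3470.
Sp1–Sp3: 9/36 sites differ → p = 0.25, d = −0.75 ln(1 − 0.333333) = 0.304098 ≈ 0.3041.
Sp2–Sp3: 11/36 sites differ → p ≈ 0.305556, d = −0.75 ln(1 − 0.407408) = 0.392437 ≈ 0.3924.

d(Sp1,Sp2) = 0.3470, d(Sp1,Sp3) = 0.3041, d(Sp2,Sp3) = 0.3924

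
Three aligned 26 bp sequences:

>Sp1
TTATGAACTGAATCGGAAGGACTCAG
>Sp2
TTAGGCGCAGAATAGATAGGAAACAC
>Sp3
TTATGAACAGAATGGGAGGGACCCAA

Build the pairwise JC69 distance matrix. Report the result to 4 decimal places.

d(Sp1,Sp2) = 0.5393, d(Sp1,Sp3) = 0.2222, d(Sp2,Sp3) = 0.5393

Sp1–Sp2: 10/26 sites differ → p ≈ 0.384615, d = −0.75 ln(1 − 0.51282) = 0.539341 ≈ 0.5393.
Sp1–Sp3: 5/26 sites differ → p ≈ 0.192308, d = −0.75 ln(1 − 0.256411) = 0.222200 ≈ 0.2222.
Sp2–Sp3: 10/26 sites differ → p ≈ 0.384615, d = −0.75 ln(1 − 0.51282) = 0.539341 ≈ 0.5393.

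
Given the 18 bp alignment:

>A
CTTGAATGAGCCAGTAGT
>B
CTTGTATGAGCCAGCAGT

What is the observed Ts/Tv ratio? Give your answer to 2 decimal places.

Transitions are A↔G and C↔T; transversions are all other mismatches.
Transitions: 1. Transversions: 1.
R = 1/1 = 1.00.

1.00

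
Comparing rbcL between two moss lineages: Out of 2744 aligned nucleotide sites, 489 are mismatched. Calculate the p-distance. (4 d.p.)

0.1782

p = 489/2744 = 0.178206… ≈ 0.1782 (to 4 d.p.).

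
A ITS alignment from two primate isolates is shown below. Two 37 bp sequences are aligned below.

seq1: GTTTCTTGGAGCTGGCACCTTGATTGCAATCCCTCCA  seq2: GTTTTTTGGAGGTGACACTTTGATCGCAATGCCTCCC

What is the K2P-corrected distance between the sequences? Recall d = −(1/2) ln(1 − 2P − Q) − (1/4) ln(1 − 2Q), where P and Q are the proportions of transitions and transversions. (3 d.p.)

0.221

Of 37 sites, 4 differences are transitions and 3 are transversions, so P = 4/37 ≈ 0.108108 and Q = 3/37 ≈ 0.081081.
Under the Kimura two-parameter model, d = −½ ln(1 − 2P − Q) − ¼ ln(1 − 2Q).
1 − 2P − Q = 0.702703, giving −½ ln(0.702703) = 0.176410.
1 − 2Q = 0.837838, giving −¼ ln(0.837838) = 0.044233.
d = 0.176410 + 0.044233 = 0.220643.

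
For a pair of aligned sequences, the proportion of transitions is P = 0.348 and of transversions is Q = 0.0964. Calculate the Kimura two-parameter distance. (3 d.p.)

0.840

Under the Kimura two-parameter model, d = −½ ln(1 − 2P − Q) − ¼ ln(1 − 2Q).
1 − 2P − Q = 0.2076, giving −½ ln(0.2076) = 0.786071.
1 − 2Q = 0.8072, giving −¼ ln(0.8072) = 0.053546.
d = 0.786071 + 0.053546 = 0.839617.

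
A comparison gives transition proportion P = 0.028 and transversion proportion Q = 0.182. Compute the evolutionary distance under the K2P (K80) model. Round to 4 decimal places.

Under the Kimura two-parameter model, d = −½ ln(1 − 2P − Q) − ¼ ln(1 − 2Q).
1 − 2P − Q = 0.762, giving −½ ln(0.762) = 0.135904.
1 − 2Q = 0.636, giving −¼ ln(0.636) = 0.113139.
d = 0.135904 + 0.113139 = 0.249043.

0.2490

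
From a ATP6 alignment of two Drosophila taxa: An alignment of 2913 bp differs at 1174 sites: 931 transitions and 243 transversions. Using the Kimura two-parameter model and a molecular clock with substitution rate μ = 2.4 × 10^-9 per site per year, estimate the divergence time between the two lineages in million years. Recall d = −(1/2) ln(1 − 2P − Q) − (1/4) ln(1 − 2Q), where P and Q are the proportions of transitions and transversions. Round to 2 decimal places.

143.09

P = 931/2913 ≈ 0.319602 and Q = 243/2913 ≈ 0.083419.
Under the Kimura two-parameter model, d = −½ ln(1 − 2P − Q) − ¼ ln(1 − 2Q).
1 − 2P − Q = 0.277377, giving −½ ln(0.277377) = 0.641189.
1 − 2Q = 0.833162, giving −¼ ln(0.833162) = 0.045632.
d = 0.641189 + 0.045632 = 0.686821.
Under a molecular clock d = 2μt, so t = d/(2μ) = 0.686821 / (2 × 2.4 × 10^-9) = 143.09 million years.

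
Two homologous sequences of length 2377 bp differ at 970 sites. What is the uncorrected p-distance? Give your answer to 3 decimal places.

0.408

p = 970/2377 = 0.408077… ≈ 0.408 (to 3 d.p.).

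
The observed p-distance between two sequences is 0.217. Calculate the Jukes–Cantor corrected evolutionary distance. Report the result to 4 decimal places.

0.2562

d = −(3/4) ln(1 − 4p/3) = −0.75 ln(1 − 0.289333) = −0.75 ln(0.710667)
  = −0.75 × (-0.341551) = 0.256163 substitutions/site.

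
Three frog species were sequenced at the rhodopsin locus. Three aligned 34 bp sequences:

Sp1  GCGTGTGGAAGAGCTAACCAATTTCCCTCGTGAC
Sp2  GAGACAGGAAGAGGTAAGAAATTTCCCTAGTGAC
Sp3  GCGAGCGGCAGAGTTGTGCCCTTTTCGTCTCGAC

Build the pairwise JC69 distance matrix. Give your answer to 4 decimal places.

Sp1–Sp2: 8/34 sites differ → p ≈ 0.235294, d = −0.75 ln(1 − 0.313725) = 0.282358 ≈ 0.2824.
Sp1–Sp3: 13/34 sites differ → p ≈ 0.382353, d = −0.75 ln(1 − 0.509804) = 0.534712 ≈ 0.5347.
Sp2–Sp3: 15/34 sites differ → p ≈ 0.441176, d = −0.75 ln(1 − 0.588235) = 0.665477 ≈ 0.6655.

d(Sp1,Sp2) = 0.2824, d(Sp1,Sp3) = 0.5347, d(Sp2,Sp3) = 0.6655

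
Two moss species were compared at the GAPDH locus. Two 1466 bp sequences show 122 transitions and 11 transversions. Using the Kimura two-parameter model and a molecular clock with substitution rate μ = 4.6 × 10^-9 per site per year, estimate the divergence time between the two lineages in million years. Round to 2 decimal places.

P = 122/1466 ≈ 0.08322 and Q = 11/1466 ≈ 0.007503.
Under the Kimura two-parameter model, d = −½ ln(1 − 2P − Q) − ¼ ln(1 − 2Q).
1 − 2P − Q = 0.826057, giving −½ ln(0.826057) = 0.095546.
1 − 2Q = 0.984994, giving −¼ ln(0.984994) = 0.003780.
d = 0.095546 + 0.003780 = 0.099326.
Under a molecular clock d = 2μt, so t = d/(2μ) = 0.099326 / (2 × 4.6 × 10^-9) = 10.80 million years.

10.80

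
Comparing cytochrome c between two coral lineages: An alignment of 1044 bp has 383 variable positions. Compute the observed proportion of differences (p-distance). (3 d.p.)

p = 383/1044 = 0.366858… ≈ 0.367 (to 3 d.p.).

0.367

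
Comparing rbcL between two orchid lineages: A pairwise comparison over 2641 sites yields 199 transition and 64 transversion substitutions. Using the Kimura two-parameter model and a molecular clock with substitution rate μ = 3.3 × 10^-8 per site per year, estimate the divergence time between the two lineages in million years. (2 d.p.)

P = 199/2641 ≈ 0.07535 and Q = 64/2641 ≈ 0.024233.
Under the Kimura two-parameter model, d = −½ ln(1 − 2P − Q) − ¼ ln(1 − 2Q).
1 − 2P − Q = 0.825067, giving −½ ln(0.825067) = 0.096145.
1 − 2Q = 0.951534, giving −¼ ln(0.951534) = 0.012420.
d = 0.096145 + 0.012420 = 0.108565.
Under a molecular clock d = 2μt, so t = d/(2μ) = 0.108565 / (2 × 3.3 × 10^-8) = 1.64 million years.

1.64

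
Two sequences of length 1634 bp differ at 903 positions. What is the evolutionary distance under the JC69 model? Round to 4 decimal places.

p = 903/1634 ≈ 0.552632.
d = −(3/4) ln(1 − 4p/3) = −0.75 ln(1 − 0.736843) = −0.75 ln(0.263157)
  = −0.75 × (-1.335004) = 1.001253 substitutions/site.

1.0013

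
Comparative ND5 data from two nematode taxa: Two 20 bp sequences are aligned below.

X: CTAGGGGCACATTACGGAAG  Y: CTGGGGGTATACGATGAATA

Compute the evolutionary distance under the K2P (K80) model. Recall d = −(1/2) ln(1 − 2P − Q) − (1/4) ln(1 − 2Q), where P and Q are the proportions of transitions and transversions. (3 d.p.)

0.861

Of 20 sites, 7 differences are transitions and 2 are transversions, so P = 7/20 = 0.35 and Q = 2/20 = 0.1.
Under the Kimura two-parameter model, d = −½ ln(1 − 2P − Q) − ¼ ln(1 − 2Q).
1 − 2P − Q = 0.2, giving −½ ln(0.2) = 0.804719.
1 − 2Q = 0.8, giving −¼ ln(0.8) = 0.055786.
d = 0.804719 + 0.055786 = 0.860505.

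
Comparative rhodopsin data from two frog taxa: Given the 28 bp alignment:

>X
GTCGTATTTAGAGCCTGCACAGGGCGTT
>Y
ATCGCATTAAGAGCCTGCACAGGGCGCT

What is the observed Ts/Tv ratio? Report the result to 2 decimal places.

Transitions are A↔G and C↔T; transversions are all other mismatches.
Transitions: 3. Transversions: 1.
R = 3/1 = 3.00.

3.00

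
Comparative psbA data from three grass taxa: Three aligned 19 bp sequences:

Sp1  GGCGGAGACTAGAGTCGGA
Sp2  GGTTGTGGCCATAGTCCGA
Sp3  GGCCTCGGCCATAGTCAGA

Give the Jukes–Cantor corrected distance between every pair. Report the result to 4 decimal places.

Sp1–Sp2: 7/19 sites differ → p ≈ 0.368421, d = −0.75 ln(1 − 0.491228) = 0.506816 ≈ 0.5068.
Sp1–Sp3: 7/19 sites differ → p ≈ 0.368421, d = −0.75 ln(1 − 0.491228) = 0.506816 ≈ 0.5068.
Sp2–Sp3: 5/19 sites differ → p ≈ 0.263158, d = −0.75 ln(1 − 0.350877) = 0.324100 ≈ 0.3241.

d(Sp1,Sp2) = 0.5068, d(Sp1,Sp3) = 0.5068, d(Sp2,Sp3) = 0.3241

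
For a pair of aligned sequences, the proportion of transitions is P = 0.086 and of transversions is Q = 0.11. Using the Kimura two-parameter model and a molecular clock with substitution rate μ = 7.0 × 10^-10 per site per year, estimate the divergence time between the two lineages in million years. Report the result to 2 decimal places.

162.68

Under the Kimura two-parameter model, d = −½ ln(1 − 2P − Q) − ¼ ln(1 − 2Q).
1 − 2P − Q = 0.718, giving −½ ln(0.718) = 0.165643.
1 − 2Q = 0.78, giving −¼ ln(0.78) = 0.062115.
d = 0.165643 + 0.062115 = 0.227758.
Under a molecular clock d = 2μt, so t = d/(2μ) = 0.227758 / (2 × 7.0 × 10^-10) = 162.68 million years.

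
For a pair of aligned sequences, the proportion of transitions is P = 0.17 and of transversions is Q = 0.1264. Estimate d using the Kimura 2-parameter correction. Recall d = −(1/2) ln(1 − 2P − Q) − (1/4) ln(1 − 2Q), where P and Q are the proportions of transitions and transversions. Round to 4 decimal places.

0.3869

Under the Kimura two-parameter model, d = −½ ln(1 − 2P − Q) − ¼ ln(1 − 2Q).
1 − 2P − Q = 0.5336, giving −½ ln(0.5336) = 0.314054.
1 − 2Q = 0.7472, giving −¼ ln(0.7472) = 0.072856.
d = 0.314054 + 0.072856 = 0.386910.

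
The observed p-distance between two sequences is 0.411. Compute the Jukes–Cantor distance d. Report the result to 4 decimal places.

d = −(3/4) ln(1 − 4p/3) = −0.75 ln(1 − 0.548) = −0.75 ln(0.452)
  = −0.75 × (-0.794073) = 0.595555 substitutions/site.

0.5956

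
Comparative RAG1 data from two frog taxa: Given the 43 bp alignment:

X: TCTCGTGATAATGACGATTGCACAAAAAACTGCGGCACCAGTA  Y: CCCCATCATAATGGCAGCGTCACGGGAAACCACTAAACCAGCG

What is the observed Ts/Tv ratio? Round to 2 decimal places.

3.00

Transitions are A↔G and C↔T; transversions are all other mismatches.
Transitions: 15. Transversions: 5.
R = 15/5 = 3.00.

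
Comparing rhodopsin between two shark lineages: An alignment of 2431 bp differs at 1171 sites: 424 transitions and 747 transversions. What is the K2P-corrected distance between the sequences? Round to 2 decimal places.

P = 424/2431 ≈ 0.174414 and Q = 747/2431 ≈ 0.307281.
Under the Kimura two-parameter model, d = −½ ln(1 − 2P − Q) − ¼ ln(1 − 2Q).
1 − 2P − Q = 0.343891, giving −½ ln(0.343891) = 0.533715.
1 − 2Q = 0.385438, giving −¼ ln(0.385438) = 0.238344.
d = 0.533715 + 0.238344 = 0.772059.

0.77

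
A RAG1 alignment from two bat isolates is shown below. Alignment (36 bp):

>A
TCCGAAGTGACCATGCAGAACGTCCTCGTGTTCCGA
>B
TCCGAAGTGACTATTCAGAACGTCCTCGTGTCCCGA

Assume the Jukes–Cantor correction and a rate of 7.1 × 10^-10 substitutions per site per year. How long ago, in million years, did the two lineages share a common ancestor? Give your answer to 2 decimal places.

The sequences differ at 3 of 36 sites (12, 15, 32), so p = 3/36 ≈ 0.083333.
d = −(3/4) ln(1 − 4p/3) = −0.75 ln(1 − 0.111111) = −0.75 ln(0.888889)
  = −0.75 × (-0.117783) = 0.088337 substitutions/site.
Under a molecular clock d = 2μt, so t = d/(2μ) = 0.088337 / (2 × 7.1 × 10^-10) = 62.21 million years.

62.21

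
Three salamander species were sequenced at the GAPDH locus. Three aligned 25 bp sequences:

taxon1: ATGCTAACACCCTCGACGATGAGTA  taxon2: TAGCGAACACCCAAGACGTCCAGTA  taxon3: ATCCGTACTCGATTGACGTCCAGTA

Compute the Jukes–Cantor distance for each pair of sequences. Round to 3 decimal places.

taxon1–taxon2: 8/25 sites differ → p = 0.32, d = −0.75 ln(1 − 0.426667) = 0.417216 ≈ 0.417.
taxon1–taxon3: 10/25 sites differ → p = 0.4, d = −0.75 ln(1 − 0.533333) = 0.571605 ≈ 0.572.
taxon2–taxon3: 9/25 sites differ → p = 0.36, d = −0.75 ln(1 − 0.48) = 0.490445 ≈ 0.490.

d(taxon1,taxon2) = 0.417, d(taxon1,taxon3) = 0.572, d(taxon2,taxon3) = 0.490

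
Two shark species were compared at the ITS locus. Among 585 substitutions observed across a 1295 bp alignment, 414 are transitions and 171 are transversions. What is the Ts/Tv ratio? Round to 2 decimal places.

2.42

R = 414/171 = 2.421052… ≈ 2.42 (to 2 d.p.).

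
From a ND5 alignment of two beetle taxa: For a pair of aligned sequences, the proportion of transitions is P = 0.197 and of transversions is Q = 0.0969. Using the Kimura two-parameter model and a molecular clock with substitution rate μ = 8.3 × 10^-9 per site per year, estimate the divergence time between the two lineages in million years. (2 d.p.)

Under the Kimura two-parameter model, d = −½ ln(1 − 2P − Q) − ¼ ln(1 − 2Q).
1 − 2P − Q = 0.5091, giving −½ ln(0.5091) = 0.337555.
1 − 2Q = 0.8062, giving −¼ ln(0.8062) = 0.053856.
d = 0.337555 + 0.053856 = 0.391411.
Under a molecular clock d = 2μt, so t = d/(2μ) = 0.391411 / (2 × 8.3 × 10^-9) = 23.58 million years.

23.58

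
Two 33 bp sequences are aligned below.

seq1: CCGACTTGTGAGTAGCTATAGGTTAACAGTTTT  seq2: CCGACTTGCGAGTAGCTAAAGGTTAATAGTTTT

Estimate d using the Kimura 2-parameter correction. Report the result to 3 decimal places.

Of 33 sites, 2 differences are transitions and 1 are transversions, so P = 2/33 ≈ 0.060606 and Q = 1/33 ≈ 0.030303.
Under the Kimura two-parameter model, d = −½ ln(1 − 2P − Q) − ¼ ln(1 − 2Q).
1 − 2P − Q = 0.848485, giving −½ ln(0.848485) = 0.082151.
1 − 2Q = 0.939394, giving −¼ ln(0.939394) = 0.015630.
d = 0.082151 + 0.015630 = 0.097781.

0.098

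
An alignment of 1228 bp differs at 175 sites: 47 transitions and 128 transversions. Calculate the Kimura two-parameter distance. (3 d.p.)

0.158

P = 47/1228 ≈ 0.038274 and Q = 128/1228 ≈ 0.104235.
Under the Kimura two-parameter model, d = −½ ln(1 − 2P − Q) − ¼ ln(1 − 2Q).
1 − 2P − Q = 0.819217, giving −½ ln(0.819217) = 0.099703.
1 − 2Q = 0.79153, giving −¼ ln(0.79153) = 0.058447.
d = 0.099703 + 0.058447 = 0.158150.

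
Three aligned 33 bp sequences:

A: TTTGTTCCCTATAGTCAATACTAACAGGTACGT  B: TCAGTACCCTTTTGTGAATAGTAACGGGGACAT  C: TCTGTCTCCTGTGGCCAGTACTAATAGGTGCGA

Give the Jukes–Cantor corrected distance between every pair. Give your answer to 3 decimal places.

A–B: 10/33 sites differ → p ≈ 0.30303, d = −0.75 ln(1 − 0.40404) = 0.388186 ≈ 0.388.
A–C: 10/33 sites differ → p ≈ 0.30303, d = −0.75 ln(1 − 0.40404) = 0.388186 ≈ 0.388.
B–C: 15/33 sites differ → p ≈ 0.454545, d = −0.75 ln(1 − 0.60606) = 0.698667 ≈ 0.699.

d(A,B) = 0.388, d(A,C) = 0.388, d(B,C) = 0.699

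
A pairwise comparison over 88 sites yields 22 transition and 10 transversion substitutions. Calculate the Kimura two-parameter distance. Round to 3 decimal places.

P = 22/88 = 0.25 and Q = 10/88 ≈ 0.113636.
Under the Kimura two-parameter model, d = −½ ln(1 − 2P − Q) − ¼ ln(1 − 2Q).
1 − 2P − Q = 0.386364, giving −½ ln(0.386364) = 0.475488.
1 − 2Q = 0.772728, giving −¼ ln(0.772728) = 0.064457.
d = 0.475488 + 0.064457 = 0.539945.

0.540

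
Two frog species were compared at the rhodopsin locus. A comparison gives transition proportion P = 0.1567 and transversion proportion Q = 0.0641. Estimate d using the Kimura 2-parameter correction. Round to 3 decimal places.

0.271

Under the Kimura two-parameter model, d = −½ ln(1 − 2P − Q) − ¼ ln(1 − 2Q).
1 − 2P − Q = 0.6225, giving −½ ln(0.6225) = 0.237006.
1 − 2Q = 0.8718, giving −¼ ln(0.8718) = 0.034299.
d = 0.237006 + 0.034299 = 0.271305.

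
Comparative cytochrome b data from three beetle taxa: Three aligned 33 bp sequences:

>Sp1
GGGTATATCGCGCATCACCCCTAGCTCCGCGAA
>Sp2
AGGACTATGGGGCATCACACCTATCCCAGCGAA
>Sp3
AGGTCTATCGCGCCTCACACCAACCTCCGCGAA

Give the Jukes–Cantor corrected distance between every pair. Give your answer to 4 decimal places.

Sp1–Sp2: 9/33 sites differ → p ≈ 0.272727, d = −0.75 ln(1 − 0.363636) = 0.338988 ≈ 0.3390.
Sp1–Sp3: 6/33 sites differ → p ≈ 0.181818, d = −0.75 ln(1 − 0.242424) = 0.208224 ≈ 0.2082.
Sp2–Sp3: 8/33 sites differ → p ≈ 0.242424, d = −0.75 ln(1 − 0.323232) = 0.292820 ≈ 0.2928.

d(Sp1,Sp2) = 0.3390, d(Sp1,Sp3) = 0.2082, d(Sp2,Sp3) = 0.2928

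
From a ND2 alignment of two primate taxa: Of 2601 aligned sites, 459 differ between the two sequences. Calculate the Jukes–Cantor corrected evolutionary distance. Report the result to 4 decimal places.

p = 459/2601 ≈ 0.176471.
d = −(3/4) ln(1 − 4p/3) = −0.75 ln(1 − 0.235295) = −0.75 ln(0.764705)
  = −0.75 × (-0.268265) = 0.201199 substitutions/site.

0.2012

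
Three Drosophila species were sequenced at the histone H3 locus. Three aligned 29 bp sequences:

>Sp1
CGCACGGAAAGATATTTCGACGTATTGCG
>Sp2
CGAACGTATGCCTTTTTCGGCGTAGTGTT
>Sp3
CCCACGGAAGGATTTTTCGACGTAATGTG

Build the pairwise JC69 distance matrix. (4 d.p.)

d(Sp1,Sp2) = 0.5285, d(Sp1,Sp3) = 0.1959, d(Sp2,Sp3) = 0.4006

Sp1–Sp2: 11/29 sites differ → p ≈ 0.37931, d = −0.75 ln(1 − 0.505747) = 0.528531 ≈ 0.5285.
Sp1–Sp3: 5/29 sites differ → p ≈ 0.172414, d = −0.75 ln(1 − 0.229885) = 0.195912 ≈ 0.1959.
Sp2–Sp3: 9/29 sites differ → p ≈ 0.310345, d = −0.75 ln(1 − 0.413793) = 0.400562 ≈ 0.4006.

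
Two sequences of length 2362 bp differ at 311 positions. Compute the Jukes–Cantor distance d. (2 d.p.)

0.14

p = 311/2362 ≈ 0.131668.
d = −(3/4) ln(1 − 4p/3) = −0.75 ln(1 − 0.175557) = −0.75 ln(0.824443)
  = −0.75 × (-0.193047) = 0.144785 substitutions/site.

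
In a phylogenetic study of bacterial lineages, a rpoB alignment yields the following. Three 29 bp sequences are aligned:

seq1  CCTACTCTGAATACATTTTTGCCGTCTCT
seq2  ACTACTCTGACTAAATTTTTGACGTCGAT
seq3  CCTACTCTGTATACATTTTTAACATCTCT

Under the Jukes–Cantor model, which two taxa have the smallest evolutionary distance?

seq1–seq2: 6/29 differ, p = 0.207, d = 0.242.
seq1–seq3: 4/29 differ, p = 0.138, d = 0.152.
seq2–seq3: 8/29 differ, p = 0.276, d = 0.344.
The smallest distance is between seq1 and seq3.

seq1 and seq3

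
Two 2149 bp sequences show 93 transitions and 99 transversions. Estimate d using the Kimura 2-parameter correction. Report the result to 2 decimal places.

P = 93/2149 ≈ 0.043276 and Q = 99/2149 ≈ 0.046068.
Under the Kimura two-parameter model, d = −½ ln(1 − 2P − Q) − ¼ ln(1 − 2Q).
1 − 2P − Q = 0.86738, giving −½ ln(0.86738) = 0.071139.
1 − 2Q = 0.907864, giving −¼ ln(0.907864) = 0.024165.
d = 0.071139 + 0.024165 = 0.095304.

0.10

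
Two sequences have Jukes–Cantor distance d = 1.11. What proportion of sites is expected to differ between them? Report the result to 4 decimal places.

p = (3/4)(1 − e^(−4d/3)) = 0.75 × (1 − e^(-1.48)) = 0.75 × (1 − 0.227638) = 0.579272.

0.5793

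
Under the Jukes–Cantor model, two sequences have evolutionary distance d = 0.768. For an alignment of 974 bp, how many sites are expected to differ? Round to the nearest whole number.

Invert JC69: p = (3/4)(1 − e^(−4d/3)) = 0.75 × (1 − e^(-1.024)) = 0.75 × (1 − 0.359155) = 0.480634.
Expected differing sites = pL ≈ 0.480634 × 974 = 468.137516 ≈ 468.

468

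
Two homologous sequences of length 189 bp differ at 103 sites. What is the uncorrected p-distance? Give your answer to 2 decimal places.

0.54

p = 103/189 = 0.544973… ≈ 0.54 (to 2 d.p.).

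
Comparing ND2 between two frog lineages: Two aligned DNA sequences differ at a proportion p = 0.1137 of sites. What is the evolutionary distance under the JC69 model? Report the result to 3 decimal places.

0.123

d = −(3/4) ln(1 − 4p/3) = −0.75 ln(1 − 0.1516) = −0.75 ln(0.8484)
  = −0.75 × (-0.164403) = 0.123302 substitutions/site.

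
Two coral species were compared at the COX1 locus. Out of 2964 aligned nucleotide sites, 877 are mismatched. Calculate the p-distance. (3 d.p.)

0.296

p = 877/2964 = 0.295883… ≈ 0.296 (to 3 d.p.).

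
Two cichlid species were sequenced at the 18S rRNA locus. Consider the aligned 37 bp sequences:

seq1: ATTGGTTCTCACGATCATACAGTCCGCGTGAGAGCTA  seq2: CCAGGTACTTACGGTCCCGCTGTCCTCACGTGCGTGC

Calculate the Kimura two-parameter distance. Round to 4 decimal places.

Of 37 sites, 8 differences are transitions and 10 are transversions, so P = 8/37 ≈ 0.216216 and Q = 10/37 ≈ 0.27027.
Under the Kimura two-parameter model, d = −½ ln(1 − 2P − Q) − ¼ ln(1 − 2Q).
1 − 2P − Q = 0.297298, giving −½ ln(0.297298) = 0.606510.
1 − 2Q = 0.45946, giving −¼ ln(0.45946) = 0.194426.
d = 0.606510 + 0.194426 = 0.800936.

0.8009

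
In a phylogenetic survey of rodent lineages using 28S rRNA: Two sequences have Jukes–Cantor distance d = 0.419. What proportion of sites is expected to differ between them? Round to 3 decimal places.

0.321

p = (3/4)(1 − e^(−4d/3)) = 0.75 × (1 − e^(-0.558667)) = 0.75 × (1 − 0.571971) = 0.321022.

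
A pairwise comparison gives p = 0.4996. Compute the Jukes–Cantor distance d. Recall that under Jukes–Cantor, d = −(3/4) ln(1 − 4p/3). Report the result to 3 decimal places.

0.823

d = −(3/4) ln(1 − 4p/3) = −0.75 ln(1 − 0.666133) = −0.75 ln(0.333867)
  = −0.75 × (-1.097013) = 0.822760 substitutions/site.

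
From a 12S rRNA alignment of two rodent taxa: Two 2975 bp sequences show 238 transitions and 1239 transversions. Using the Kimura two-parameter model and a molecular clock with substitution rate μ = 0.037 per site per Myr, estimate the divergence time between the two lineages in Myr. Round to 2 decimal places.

11.85

P = 238/2975 = 0.08 and Q = 1239/2975 ≈ 0.416471.
Under the Kimura two-parameter model, d = −½ ln(1 − 2P − Q) − ¼ ln(1 − 2Q).
1 − 2P − Q = 0.423529, giving −½ ln(0.423529) = 0.429567.
1 − 2Q = 0.167058, giving −¼ ln(0.167058) = 0.447354.
d = 0.429567 + 0.447354 = 0.876921.
Under a molecular clock d = 2μt, so t = d/(2μ) = 0.876921 / (2 × 0.037) = 11.85 Myr.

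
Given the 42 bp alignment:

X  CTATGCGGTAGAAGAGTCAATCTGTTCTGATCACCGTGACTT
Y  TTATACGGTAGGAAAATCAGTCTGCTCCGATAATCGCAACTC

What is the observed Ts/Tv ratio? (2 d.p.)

Transitions are A↔G and C↔T; transversions are all other mismatches.
Transitions: 12. Transversions: 1.
R = 12/1 = 12.00.

12.00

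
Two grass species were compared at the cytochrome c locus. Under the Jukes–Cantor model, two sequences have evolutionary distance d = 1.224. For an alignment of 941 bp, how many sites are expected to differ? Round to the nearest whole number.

568

Invert JC69: p = (3/4)(1 − e^(−4d/3)) = 0.75 × (1 − e^(-1.632)) = 0.75 × (1 − 0.195538) = 0.603347.
Expected differing sites = pL ≈ 0.603347 × 941 = 567.749527 ≈ 568.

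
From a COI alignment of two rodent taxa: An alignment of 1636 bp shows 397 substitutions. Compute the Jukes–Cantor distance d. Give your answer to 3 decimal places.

0.293

p = 397/1636 ≈ 0.242665.
d = −(3/4) ln(1 − 4p/3) = −0.75 ln(1 − 0.323553) = −0.75 ln(0.676447)
  = −0.75 × (-0.390901) = 0.293176 substitutions/site.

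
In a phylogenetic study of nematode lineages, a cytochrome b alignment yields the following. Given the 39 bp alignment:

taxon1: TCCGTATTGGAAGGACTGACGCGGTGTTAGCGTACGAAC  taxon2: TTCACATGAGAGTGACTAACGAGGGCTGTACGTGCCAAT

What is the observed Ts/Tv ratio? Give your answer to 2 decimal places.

Transitions are A↔G and C↔T; transversions are all other mismatches.
Transitions: 9. Transversions: 8.
R = 9/8 = 1.125 ≈ 1.13 (to 2 d.p.).

1.13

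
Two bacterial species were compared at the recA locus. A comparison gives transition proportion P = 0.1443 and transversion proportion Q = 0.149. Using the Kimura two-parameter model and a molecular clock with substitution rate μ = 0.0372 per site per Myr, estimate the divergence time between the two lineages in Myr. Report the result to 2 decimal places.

Under the Kimura two-parameter model, d = −½ ln(1 − 2P − Q) − ¼ ln(1 − 2Q).
1 − 2P − Q = 0.5624, giving −½ ln(0.5624) = 0.287771.
1 − 2Q = 0.702, giving −¼ ln(0.702) = 0.088455.
d = 0.287771 + 0.088455 = 0.376226.
Under a molecular clock d = 2μt, so t = d/(2μ) = 0.376226 / (2 × 0.0372) = 5.06 Myr.

5.06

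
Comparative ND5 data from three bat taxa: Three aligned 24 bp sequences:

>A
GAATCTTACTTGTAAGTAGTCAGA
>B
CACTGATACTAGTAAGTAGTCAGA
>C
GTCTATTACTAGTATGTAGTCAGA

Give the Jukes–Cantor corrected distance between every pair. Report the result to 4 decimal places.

A–B: 5/24 sites differ → p ≈ 0.208333, d = −0.75 ln(1 − 0.277777) = 0.244066 ≈ 0.2441.
A–C: 5/24 sites differ → p ≈ 0.208333, d = −0.75 ln(1 − 0.277777) = 0.244066 ≈ 0.2441.
B–C: 5/24 sites differ → p ≈ 0.208333, d = −0.75 ln(1 − 0.277777) = 0.244066 ≈ 0.2441.

d(A,B) = 0.2441, d(A,C) = 0.2441, d(B,C) = 0.2441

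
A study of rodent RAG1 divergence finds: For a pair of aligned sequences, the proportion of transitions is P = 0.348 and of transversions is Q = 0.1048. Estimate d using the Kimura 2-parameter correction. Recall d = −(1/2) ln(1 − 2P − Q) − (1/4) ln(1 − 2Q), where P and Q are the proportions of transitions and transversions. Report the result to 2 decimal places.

Under the Kimura two-parameter model, d = −½ ln(1 − 2P − Q) − ¼ ln(1 − 2Q).
1 − 2P − Q = 0.1992, giving −½ ln(0.1992) = 0.806723.
1 − 2Q = 0.7904, giving −¼ ln(0.7904) = 0.058804.
d = 0.806723 + 0.058804 = 0.865527.

0.87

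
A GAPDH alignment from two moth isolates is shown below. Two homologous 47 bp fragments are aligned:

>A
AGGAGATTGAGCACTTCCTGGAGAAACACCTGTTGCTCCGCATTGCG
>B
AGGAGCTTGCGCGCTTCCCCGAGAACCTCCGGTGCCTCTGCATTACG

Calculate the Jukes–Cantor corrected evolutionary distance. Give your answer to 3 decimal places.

0.312

The sequences differ at 12 of 47 sites, so p = 12/47 ≈ 0.255319.
d = −(3/4) ln(1 − 4p/3) = −0.75 ln(1 − 0.340425) = −0.75 ln(0.659575)
  = −0.75 × (-0.416160) = 0.312120 substitutions/site.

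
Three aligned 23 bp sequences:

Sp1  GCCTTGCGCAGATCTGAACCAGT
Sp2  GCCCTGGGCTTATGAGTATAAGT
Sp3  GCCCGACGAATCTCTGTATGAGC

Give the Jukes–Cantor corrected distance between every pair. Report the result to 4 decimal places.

d(Sp1,Sp2) = 0.5532, d(Sp1,Sp3) = 0.6501, d(Sp2,Sp3) = 0.6501

Sp1–Sp2: 9/23 sites differ → p ≈ 0.391304, d = −0.75 ln(1 − 0.521739) = 0.553199 ≈ 0.5532.
Sp1–Sp3: 10/23 sites differ → p ≈ 0.434783, d = −0.75 ln(1 − 0.579711) = 0.650110 ≈ 0.6501.
Sp2–Sp3: 10/23 sites differ → p ≈ 0.434783, d = −0.75 ln(1 − 0.579711) = 0.650110 ≈ 0.6501.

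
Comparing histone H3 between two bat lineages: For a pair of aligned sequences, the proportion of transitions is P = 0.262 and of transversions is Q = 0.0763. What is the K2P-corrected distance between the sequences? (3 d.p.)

0.500

Under the Kimura two-parameter model, d = −½ ln(1 − 2P − Q) − ¼ ln(1 − 2Q).
1 − 2P − Q = 0.3997, giving −½ ln(0.3997) = 0.458521.
1 − 2Q = 0.8474, giving −¼ ln(0.8474) = 0.041396.
d = 0.458521 + 0.041396 = 0.499917.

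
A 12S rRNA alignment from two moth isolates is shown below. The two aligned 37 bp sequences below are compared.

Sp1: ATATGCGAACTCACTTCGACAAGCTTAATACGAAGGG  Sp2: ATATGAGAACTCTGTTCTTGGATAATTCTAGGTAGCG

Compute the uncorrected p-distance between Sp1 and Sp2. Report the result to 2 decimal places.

The sequences differ at 15 of 37 positions.
p = 15/37 = 0.405405… ≈ 0.41 (to 2 d.p.).

0.41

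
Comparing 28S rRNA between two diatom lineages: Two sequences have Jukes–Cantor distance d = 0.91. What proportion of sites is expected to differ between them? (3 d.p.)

0.527

p = (3/4)(1 − e^(−4d/3)) = 0.75 × (1 − e^(-1.213333)) = 0.75 × (1 − 0.297205) = 0.527096.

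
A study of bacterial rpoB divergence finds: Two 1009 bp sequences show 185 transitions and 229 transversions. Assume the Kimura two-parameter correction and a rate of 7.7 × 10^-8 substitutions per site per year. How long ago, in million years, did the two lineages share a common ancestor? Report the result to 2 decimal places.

P = 185/1009 ≈ 0.18335 and Q = 229/1009 ≈ 0.226957.
Under the Kimura two-parameter model, d = −½ ln(1 − 2P − Q) − ¼ ln(1 − 2Q).
1 − 2P − Q = 0.406343, giving −½ ln(0.406343) = 0.450279.
1 − 2Q = 0.546086, giving −¼ ln(0.546086) = 0.151245.
d = 0.450279 + 0.151245 = 0.601524.
Under a molecular clock d = 2μt, so t = d/(2μ) = 0.601524 / (2 × 7.7 × 10^-8) = 3.91 million years.

3.91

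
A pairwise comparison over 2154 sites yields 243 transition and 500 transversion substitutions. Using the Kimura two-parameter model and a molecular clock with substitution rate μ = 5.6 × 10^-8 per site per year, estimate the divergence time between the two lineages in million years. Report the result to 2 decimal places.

P = 243/2154 ≈ 0.112813 and Q = 500/2154 ≈ 0.232126.
Under the Kimura two-parameter model, d = −½ ln(1 − 2P − Q) − ¼ ln(1 − 2Q).
1 − 2P − Q = 0.542248, giving −½ ln(0.542248) = 0.306016.
1 − 2Q = 0.535748, giving −¼ ln(0.535748) = 0.156023.
d = 0.306016 + 0.156023 = 0.462039.
Under a molecular clock d = 2μt, so t = d/(2μ) = 0.462039 / (2 × 5.6 × 10^-8) = 4.13 million years.

4.13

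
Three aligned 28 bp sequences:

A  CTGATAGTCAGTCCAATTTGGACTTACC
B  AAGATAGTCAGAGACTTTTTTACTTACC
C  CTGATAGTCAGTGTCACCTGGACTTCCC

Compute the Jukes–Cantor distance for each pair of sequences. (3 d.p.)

d(A,B) = 0.420, d(A,C) = 0.252, d(B,C) = 0.485

A–B: 9/28 sites differ → p ≈ 0.321429, d = −0.75 ln(1 − 0.428572) = 0.419713 ≈ 0.420.
A–C: 6/28 sites differ → p ≈ 0.214286, d = −0.75 ln(1 − 0.285715) = 0.252355 ≈ 0.252.
B–C: 10/28 sites differ → p ≈ 0.357143, d = −0.75 ln(1 − 0.476191) = 0.484971 ≈ 0.485.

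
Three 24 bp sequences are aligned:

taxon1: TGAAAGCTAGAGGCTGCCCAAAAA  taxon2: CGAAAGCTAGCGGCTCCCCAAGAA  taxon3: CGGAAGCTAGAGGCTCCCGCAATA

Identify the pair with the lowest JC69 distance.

taxon1 and taxon2

taxon1–taxon2: 4/24 differ, p = 0.167, d = 0.188.
taxon1–taxon3: 6/24 differ, p = 0.250, d = 0.304.
taxon2–taxon3: 6/24 differ, p = 0.250, d = 0.304.
The smallest distance is between taxon1 and taxon2.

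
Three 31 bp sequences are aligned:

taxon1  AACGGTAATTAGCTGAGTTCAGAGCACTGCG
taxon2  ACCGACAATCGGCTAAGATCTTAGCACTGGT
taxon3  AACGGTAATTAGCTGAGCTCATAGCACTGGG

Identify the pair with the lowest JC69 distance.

taxon1–taxon2: 11/31 differ, p = 0.355, d = 0.481.
taxon1–taxon3: 3/31 differ, p = 0.097, d = 0.104.
taxon2–taxon3: 9/31 differ, p = 0.290, d = 0.367.
The smallest distance is between taxon1 and taxon3.

taxon1 and taxon3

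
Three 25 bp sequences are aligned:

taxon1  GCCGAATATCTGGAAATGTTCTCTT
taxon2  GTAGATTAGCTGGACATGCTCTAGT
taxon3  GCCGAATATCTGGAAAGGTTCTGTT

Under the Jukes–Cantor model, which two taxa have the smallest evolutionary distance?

taxon1–taxon2: 8/25 differ, p = 0.320, d = 0.417.
taxon1–taxon3: 2/25 differ, p = 0.080, d = 0.085.
taxon2–taxon3: 9/25 differ, p = 0.360, d = 0.490.
The smallest distance is between taxon1 and taxon3.

taxon1 and taxon3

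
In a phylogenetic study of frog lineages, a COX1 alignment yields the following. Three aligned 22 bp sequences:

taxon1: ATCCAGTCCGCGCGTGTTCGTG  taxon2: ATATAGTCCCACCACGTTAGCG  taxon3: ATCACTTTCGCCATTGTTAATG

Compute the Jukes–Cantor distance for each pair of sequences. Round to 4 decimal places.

taxon1–taxon2: 9/22 sites differ → p ≈ 0.409091, d = −0.75 ln(1 − 0.545455) = 0.591344 ≈ 0.5913.
taxon1–taxon3: 9/22 sites differ → p ≈ 0.409091, d = −0.75 ln(1 − 0.545455) = 0.591344 ≈ 0.5913.
taxon2–taxon3: 12/22 sites differ → p ≈ 0.545455, d = −0.75 ln(1 − 0.727273) = 0.974463 ≈ 0.9745.

d(taxon1,taxon2) = 0.5913, d(taxon1,taxon3) = 0.5913, d(taxon2,taxon3) = 0.9745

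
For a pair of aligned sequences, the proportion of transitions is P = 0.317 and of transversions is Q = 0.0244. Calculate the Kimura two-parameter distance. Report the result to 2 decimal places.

Under the Kimura two-parameter model, d = −½ ln(1 − 2P − Q) − ¼ ln(1 − 2Q).
1 − 2P − Q = 0.3416, giving −½ ln(0.3416) = 0.537057.
1 − 2Q = 0.9512, giving −¼ ln(0.9512) = 0.012508.
d = 0.537057 + 0.012508 = 0.549565.

0.55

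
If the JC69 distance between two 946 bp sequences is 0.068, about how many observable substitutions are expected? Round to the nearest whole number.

61

Invert JC69: p = (3/4)(1 − e^(−4d/3)) = 0.75 × (1 − e^(-0.090667)) = 0.75 × (1 − 0.913322) = 0.065009.
Expected differing sites = pL ≈ 0.065009 × 946 = 61.498514 ≈ 61.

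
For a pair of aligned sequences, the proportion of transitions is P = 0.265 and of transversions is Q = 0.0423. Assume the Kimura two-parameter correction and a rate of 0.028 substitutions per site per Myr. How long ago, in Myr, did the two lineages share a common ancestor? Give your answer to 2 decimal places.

Under the Kimura two-parameter model, d = −½ ln(1 − 2P − Q) − ¼ ln(1 − 2Q).
1 − 2P − Q = 0.4277, giving −½ ln(0.4277) = 0.424667.
1 − 2Q = 0.9154, giving −¼ ln(0.9154) = 0.022099.
d = 0.424667 + 0.022099 = 0.446766.
Under a molecular clock d = 2μt, so t = d/(2μ) = 0.446766 / (2 × 0.028) = 7.98 Myr.

7.98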